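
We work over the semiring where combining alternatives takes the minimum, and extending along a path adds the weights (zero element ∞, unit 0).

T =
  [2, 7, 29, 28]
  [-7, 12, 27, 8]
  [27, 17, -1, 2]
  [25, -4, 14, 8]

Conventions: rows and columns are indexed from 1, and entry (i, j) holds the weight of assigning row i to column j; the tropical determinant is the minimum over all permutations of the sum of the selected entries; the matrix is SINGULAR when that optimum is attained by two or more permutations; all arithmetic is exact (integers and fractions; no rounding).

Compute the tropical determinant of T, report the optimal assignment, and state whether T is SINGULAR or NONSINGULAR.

σ = (1, 2, 3, 4): 2 + 12 + (-1) + 8 = 21
σ = (1, 2, 4, 3): 2 + 12 + 2 + 14 = 30
σ = (1, 3, 2, 4): 2 + 27 + 17 + 8 = 54
σ = (1, 3, 4, 2): 2 + 27 + 2 + (-4) = 27
σ = (1, 4, 2, 3): 2 + 8 + 17 + 14 = 41
σ = (1, 4, 3, 2): 2 + 8 + (-1) + (-4) = 5
σ = (2, 1, 3, 4): 7 + (-7) + (-1) + 8 = 7
σ = (2, 1, 4, 3): 7 + (-7) + 2 + 14 = 16
σ = (2, 3, 1, 4): 7 + 27 + 27 + 8 = 69
σ = (2, 3, 4, 1): 7 + 27 + 2 + 25 = 61
σ = (2, 4, 1, 3): 7 + 8 + 27 + 14 = 56
σ = (2, 4, 3, 1): 7 + 8 + (-1) + 25 = 39
σ = (3, 1, 2, 4): 29 + (-7) + 17 + 8 = 47
σ = (3, 1, 4, 2): 29 + (-7) + 2 + (-4) = 20
σ = (3, 2, 1, 4): 29 + 12 + 27 + 8 = 76
σ = (3, 2, 4, 1): 29 + 12 + 2 + 25 = 68
σ = (3, 4, 1, 2): 29 + 8 + 27 + (-4) = 60
σ = (3, 4, 2, 1): 29 + 8 + 17 + 25 = 79
σ = (4, 1, 2, 3): 28 + (-7) + 17 + 14 = 52
σ = (4, 1, 3, 2): 28 + (-7) + (-1) + (-4) = 16
σ = (4, 2, 1, 3): 28 + 12 + 27 + 14 = 81
σ = (4, 2, 3, 1): 28 + 12 + (-1) + 25 = 64
σ = (4, 3, 1, 2): 28 + 27 + 27 + (-4) = 78
σ = (4, 3, 2, 1): 28 + 27 + 17 + 25 = 97
Optimal value attained by: σ = (1, 4, 3, 2).
Answer: det⊕(T) = 5; verdict: NONSINGULAR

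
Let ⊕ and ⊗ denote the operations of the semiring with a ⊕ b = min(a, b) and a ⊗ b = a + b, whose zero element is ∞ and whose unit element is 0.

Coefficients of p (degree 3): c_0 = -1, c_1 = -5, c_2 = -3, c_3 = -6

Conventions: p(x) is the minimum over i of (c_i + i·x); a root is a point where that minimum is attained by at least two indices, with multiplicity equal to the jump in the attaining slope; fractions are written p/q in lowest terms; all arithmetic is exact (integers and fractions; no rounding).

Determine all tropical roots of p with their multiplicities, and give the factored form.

hull edge (i=0, c=-1) to (i=1, c=-5): slope -4, span 1
hull edge (i=1, c=-5) to (i=3, c=-6): slope -1/2, span 2
Factored form: p(x) = -6 ⊗ (x ⊕ 1/2) ⊗ (x ⊕ 1/2) ⊗ (x ⊕ 4)
Answer: roots = 1/2 (mult 2), 4 (mult 1)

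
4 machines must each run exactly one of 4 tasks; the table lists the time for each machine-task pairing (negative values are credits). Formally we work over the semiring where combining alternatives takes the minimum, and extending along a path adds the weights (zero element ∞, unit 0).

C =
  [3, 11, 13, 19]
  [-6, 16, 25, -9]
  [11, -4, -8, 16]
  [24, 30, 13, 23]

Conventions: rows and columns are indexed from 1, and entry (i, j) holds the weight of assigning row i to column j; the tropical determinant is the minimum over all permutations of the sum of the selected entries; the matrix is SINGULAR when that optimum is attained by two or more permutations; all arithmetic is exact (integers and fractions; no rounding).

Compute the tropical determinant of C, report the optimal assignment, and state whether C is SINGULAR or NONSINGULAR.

σ = (1, 2, 3, 4): 3 + 16 + (-8) + 23 = 34
σ = (1, 2, 4, 3): 3 + 16 + 16 + 13 = 48
σ = (1, 3, 2, 4): 3 + 25 + (-4) + 23 = 47
σ = (1, 3, 4, 2): 3 + 25 + 16 + 30 = 74
σ = (1, 4, 2, 3): 3 + (-9) + (-4) + 13 = 3
σ = (1, 4, 3, 2): 3 + (-9) + (-8) + 30 = 16
σ = (2, 1, 3, 4): 11 + (-6) + (-8) + 23 = 20
σ = (2, 1, 4, 3): 11 + (-6) + 16 + 13 = 34
σ = (2, 3, 1, 4): 11 + 25 + 11 + 23 = 70
σ = (2, 3, 4, 1): 11 + 25 + 16 + 24 = 76
σ = (2, 4, 1, 3): 11 + (-9) + 11 + 13 = 26
σ = (2, 4, 3, 1): 11 + (-9) + (-8) + 24 = 18
σ = (3, 1, 2, 4): 13 + (-6) + (-4) + 23 = 26
σ = (3, 1, 4, 2): 13 + (-6) + 16 + 30 = 53
σ = (3, 2, 1, 4): 13 + 16 + 11 + 23 = 63
σ = (3, 2, 4, 1): 13 + 16 + 16 + 24 = 69
σ = (3, 4, 1, 2): 13 + (-9) + 11 + 30 = 45
σ = (3, 4, 2, 1): 13 + (-9) + (-4) + 24 = 24
σ = (4, 1, 2, 3): 19 + (-6) + (-4) + 13 = 22
σ = (4, 1, 3, 2): 19 + (-6) + (-8) + 30 = 35
σ = (4, 2, 1, 3): 19 + 16 + 11 + 13 = 59
σ = (4, 2, 3, 1): 19 + 16 + (-8) + 24 = 51
σ = (4, 3, 1, 2): 19 + 25 + 11 + 30 = 85
σ = (4, 3, 2, 1): 19 + 25 + (-4) + 24 = 64
Optimal value attained by: σ = (1, 4, 2, 3).
Answer: det⊕(C) = 3; verdict: NONSINGULAR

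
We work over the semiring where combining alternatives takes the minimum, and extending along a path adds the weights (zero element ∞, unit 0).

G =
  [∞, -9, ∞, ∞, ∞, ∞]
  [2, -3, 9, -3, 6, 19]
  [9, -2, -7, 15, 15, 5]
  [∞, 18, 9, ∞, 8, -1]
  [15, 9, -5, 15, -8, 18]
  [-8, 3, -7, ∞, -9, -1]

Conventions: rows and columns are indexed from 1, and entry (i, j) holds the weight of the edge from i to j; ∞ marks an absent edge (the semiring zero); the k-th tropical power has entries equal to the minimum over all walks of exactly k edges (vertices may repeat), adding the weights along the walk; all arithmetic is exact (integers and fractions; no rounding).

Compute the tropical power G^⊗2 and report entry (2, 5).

G^⊗2:
  [-7, -12, 0, -12, -3, 10]
  [-1, -7, 1, -6, -2, -4]
  [-3, -9, -14, -5, -4, -2]
  [-9, 2, -8, 15, -10, -2]
  [4, -7, -13, 6, -16, 0]
  [-9, -17, -14, 0, -17, -2]
Key observation: the optimum is the walk 2->5->5, with weight 6 + (-8) = -2.
Optimal value attained by: walk 2->5->5.
Answer: (G^⊗2)[2][5] = -2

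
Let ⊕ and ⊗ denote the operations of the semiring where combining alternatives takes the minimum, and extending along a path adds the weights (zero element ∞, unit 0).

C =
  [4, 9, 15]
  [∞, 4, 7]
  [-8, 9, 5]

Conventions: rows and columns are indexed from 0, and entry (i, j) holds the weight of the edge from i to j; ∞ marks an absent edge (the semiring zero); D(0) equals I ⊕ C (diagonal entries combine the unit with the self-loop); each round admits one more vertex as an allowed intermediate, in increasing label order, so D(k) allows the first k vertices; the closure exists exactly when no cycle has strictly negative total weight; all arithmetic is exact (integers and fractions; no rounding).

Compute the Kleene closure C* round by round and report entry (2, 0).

D(0):
  [0, 9, 15]
  [∞, 0, 7]
  [-8, 9, 0]
D(1):
  [0, 9, 15]
  [∞, 0, 7]
  [-8, 1, 0]
D(2):
  [0, 9, 15]
  [∞, 0, 7]
  [-8, 1, 0]
D(3):
  [0, 9, 15]
  [-1, 0, 7]
  [-8, 1, 0]
Answer: C*[2][0] = -8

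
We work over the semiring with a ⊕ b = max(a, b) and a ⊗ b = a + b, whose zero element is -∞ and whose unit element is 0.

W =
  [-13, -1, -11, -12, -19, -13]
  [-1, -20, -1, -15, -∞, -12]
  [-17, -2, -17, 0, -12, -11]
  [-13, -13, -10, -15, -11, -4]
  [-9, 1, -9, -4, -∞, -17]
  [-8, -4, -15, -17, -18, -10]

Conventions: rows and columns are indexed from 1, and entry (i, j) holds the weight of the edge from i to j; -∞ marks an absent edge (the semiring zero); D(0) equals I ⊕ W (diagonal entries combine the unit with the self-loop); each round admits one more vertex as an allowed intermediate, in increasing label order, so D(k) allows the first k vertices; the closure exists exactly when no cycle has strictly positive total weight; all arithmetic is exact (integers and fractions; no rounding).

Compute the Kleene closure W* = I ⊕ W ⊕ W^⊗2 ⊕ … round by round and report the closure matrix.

D(0):
  [0, -1, -11, -12, -19, -13]
  [-1, 0, -1, -15, -∞, -12]
  [-17, -2, 0, 0, -12, -11]
  [-13, -13, -10, 0, -11, -4]
  [-9, 1, -9, -4, 0, -17]
  [-8, -4, -15, -17, -18, 0]
D(1):
  [0, -1, -11, -12, -19, -13]
  [-1, 0, -1, -13, -20, -12]
  [-17, -2, 0, 0, -12, -11]
  [-13, -13, -10, 0, -11, -4]
  [-9, 1, -9, -4, 0, -17]
  [-8, -4, -15, -17, -18, 0]
D(2):
  [0, -1, -2, -12, -19, -13]
  [-1, 0, -1, -13, -20, -12]
  [-3, -2, 0, 0, -12, -11]
  [-13, -13, -10, 0, -11, -4]
  [0, 1, 0, -4, 0, -11]
  [-5, -4, -5, -17, -18, 0]
D(3):
  [0, -1, -2, -2, -14, -13]
  [-1, 0, -1, -1, -13, -12]
  [-3, -2, 0, 0, -12, -11]
  [-13, -12, -10, 0, -11, -4]
  [0, 1, 0, 0, 0, -11]
  [-5, -4, -5, -5, -17, 0]
D(4):
  [0, -1, -2, -2, -13, -6]
  [-1, 0, -1, -1, -12, -5]
  [-3, -2, 0, 0, -11, -4]
  [-13, -12, -10, 0, -11, -4]
  [0, 1, 0, 0, 0, -4]
  [-5, -4, -5, -5, -16, 0]
D(5):
  [0, -1, -2, -2, -13, -6]
  [-1, 0, -1, -1, -12, -5]
  [-3, -2, 0, 0, -11, -4]
  [-11, -10, -10, 0, -11, -4]
  [0, 1, 0, 0, 0, -4]
  [-5, -4, -5, -5, -16, 0]
D(6):
  [0, -1, -2, -2, -13, -6]
  [-1, 0, -1, -1, -12, -5]
  [-3, -2, 0, 0, -11, -4]
  [-9, -8, -9, 0, -11, -4]
  [0, 1, 0, 0, 0, -4]
  [-5, -4, -5, -5, -16, 0]
Answer: W* = [[0, -1, -2, -2, -13, -6], [-1, 0, -1, -1, -12, -5], [-3, -2, 0, 0, -11, -4], [-9, -8, -9, 0, -11, -4], [0, 1, 0, 0, 0, -4], [-5, -4, -5, -5, -16, 0]]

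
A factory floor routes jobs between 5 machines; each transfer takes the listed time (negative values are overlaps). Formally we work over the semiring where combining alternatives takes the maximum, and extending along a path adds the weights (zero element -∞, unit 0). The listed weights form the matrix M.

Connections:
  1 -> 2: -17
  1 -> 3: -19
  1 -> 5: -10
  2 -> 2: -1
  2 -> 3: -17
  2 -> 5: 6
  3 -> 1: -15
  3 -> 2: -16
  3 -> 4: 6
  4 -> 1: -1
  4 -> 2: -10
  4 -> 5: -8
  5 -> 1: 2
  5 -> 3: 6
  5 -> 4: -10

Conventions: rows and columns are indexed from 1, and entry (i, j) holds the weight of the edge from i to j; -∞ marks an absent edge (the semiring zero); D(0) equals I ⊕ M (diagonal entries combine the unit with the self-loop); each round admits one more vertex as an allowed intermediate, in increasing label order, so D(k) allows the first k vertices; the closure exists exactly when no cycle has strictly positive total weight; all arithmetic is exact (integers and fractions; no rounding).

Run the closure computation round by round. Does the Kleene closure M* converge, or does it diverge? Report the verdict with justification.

D(0):
  [0, -17, -19, -∞, -10]
  [-∞, 0, -17, -∞, 6]
  [-15, -16, 0, 6, -∞]
  [-1, -10, -∞, 0, -8]
  [2, -∞, 6, -10, 0]
D(1):
  [0, -17, -19, -∞, -10]
  [-∞, 0, -17, -∞, 6]
  [-15, -16, 0, 6, -25]
  [-1, -10, -20, 0, -8]
  [2, -15, 6, -10, 0]
D(2):
  [0, -17, -19, -∞, -10]
  [-∞, 0, -17, -∞, 6]
  [-15, -16, 0, 6, -10]
  [-1, -10, -20, 0, -4]
  [2, -15, 6, -10, 0]
D(3):
  [0, -17, -19, -13, -10]
  [-32, 0, -17, -11, 6]
  [-15, -16, 0, 6, -10]
  [-1, -10, -20, 0, -4]
  [2, -10, 6, 12, 0]
Detection: at round 4, diagonal entry (5, 5) turns strictly positive.
Key observation: the cycle 5->3->4->1->5 has total weight 6 + 6 + (-1) + (-10), which is strictly positive.
Answer: DIVERGES — positive cycle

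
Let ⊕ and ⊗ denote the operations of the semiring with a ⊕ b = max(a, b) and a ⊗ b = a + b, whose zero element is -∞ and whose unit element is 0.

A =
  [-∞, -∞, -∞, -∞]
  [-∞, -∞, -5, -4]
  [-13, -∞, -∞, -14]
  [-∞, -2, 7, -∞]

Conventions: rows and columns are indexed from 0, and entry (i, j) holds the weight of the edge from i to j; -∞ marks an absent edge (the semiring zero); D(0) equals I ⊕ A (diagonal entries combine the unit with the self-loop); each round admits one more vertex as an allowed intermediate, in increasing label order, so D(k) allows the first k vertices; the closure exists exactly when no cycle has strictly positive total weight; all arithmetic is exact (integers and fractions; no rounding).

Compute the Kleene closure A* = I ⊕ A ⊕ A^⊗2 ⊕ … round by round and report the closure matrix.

D(0):
  [0, -∞, -∞, -∞]
  [-∞, 0, -5, -4]
  [-13, -∞, 0, -14]
  [-∞, -2, 7, 0]
D(1):
  [0, -∞, -∞, -∞]
  [-∞, 0, -5, -4]
  [-13, -∞, 0, -14]
  [-∞, -2, 7, 0]
D(2):
  [0, -∞, -∞, -∞]
  [-∞, 0, -5, -4]
  [-13, -∞, 0, -14]
  [-∞, -2, 7, 0]
D(3):
  [0, -∞, -∞, -∞]
  [-18, 0, -5, -4]
  [-13, -∞, 0, -14]
  [-6, -2, 7, 0]
D(4):
  [0, -∞, -∞, -∞]
  [-10, 0, 3, -4]
  [-13, -16, 0, -14]
  [-6, -2, 7, 0]
Answer: A* = [[0, -∞, -∞, -∞], [-10, 0, 3, -4], [-13, -16, 0, -14], [-6, -2, 7, 0]]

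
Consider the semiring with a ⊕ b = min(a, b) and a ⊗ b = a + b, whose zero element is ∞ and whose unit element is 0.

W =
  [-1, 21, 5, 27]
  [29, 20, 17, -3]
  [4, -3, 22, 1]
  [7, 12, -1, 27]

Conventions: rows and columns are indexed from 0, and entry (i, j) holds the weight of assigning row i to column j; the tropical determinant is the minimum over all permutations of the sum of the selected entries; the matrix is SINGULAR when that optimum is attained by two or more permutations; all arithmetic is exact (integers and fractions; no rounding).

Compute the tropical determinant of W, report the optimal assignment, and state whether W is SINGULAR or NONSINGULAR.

σ = (0, 1, 2, 3): (-1) + 20 + 22 + 27 = 68
σ = (0, 1, 3, 2): (-1) + 20 + 1 + (-1) = 19
σ = (0, 2, 1, 3): (-1) + 17 + (-3) + 27 = 40
σ = (0, 2, 3, 1): (-1) + 17 + 1 + 12 = 29
σ = (0, 3, 1, 2): (-1) + (-3) + (-3) + (-1) = -8
σ = (0, 3, 2, 1): (-1) + (-3) + 22 + 12 = 30
σ = (1, 0, 2, 3): 21 + 29 + 22 + 27 = 99
σ = (1, 0, 3, 2): 21 + 29 + 1 + (-1) = 50
σ = (1, 2, 0, 3): 21 + 17 + 4 + 27 = 69
σ = (1, 2, 3, 0): 21 + 17 + 1 + 7 = 46
σ = (1, 3, 0, 2): 21 + (-3) + 4 + (-1) = 21
σ = (1, 3, 2, 0): 21 + (-3) + 22 + 7 = 47
σ = (2, 0, 1, 3): 5 + 29 + (-3) + 27 = 58
σ = (2, 0, 3, 1): 5 + 29 + 1 + 12 = 47
σ = (2, 1, 0, 3): 5 + 20 + 4 + 27 = 56
σ = (2, 1, 3, 0): 5 + 20 + 1 + 7 = 33
σ = (2, 3, 0, 1): 5 + (-3) + 4 + 12 = 18
σ = (2, 3, 1, 0): 5 + (-3) + (-3) + 7 = 6
σ = (3, 0, 1, 2): 27 + 29 + (-3) + (-1) = 52
σ = (3, 0, 2, 1): 27 + 29 + 22 + 12 = 90
σ = (3, 1, 0, 2): 27 + 20 + 4 + (-1) = 50
σ = (3, 1, 2, 0): 27 + 20 + 22 + 7 = 76
σ = (3, 2, 0, 1): 27 + 17 + 4 + 12 = 60
σ = (3, 2, 1, 0): 27 + 17 + (-3) + 7 = 48
Optimal value attained by: σ = (0, 3, 1, 2).
Answer: det⊕(W) = -8; verdict: NONSINGULAR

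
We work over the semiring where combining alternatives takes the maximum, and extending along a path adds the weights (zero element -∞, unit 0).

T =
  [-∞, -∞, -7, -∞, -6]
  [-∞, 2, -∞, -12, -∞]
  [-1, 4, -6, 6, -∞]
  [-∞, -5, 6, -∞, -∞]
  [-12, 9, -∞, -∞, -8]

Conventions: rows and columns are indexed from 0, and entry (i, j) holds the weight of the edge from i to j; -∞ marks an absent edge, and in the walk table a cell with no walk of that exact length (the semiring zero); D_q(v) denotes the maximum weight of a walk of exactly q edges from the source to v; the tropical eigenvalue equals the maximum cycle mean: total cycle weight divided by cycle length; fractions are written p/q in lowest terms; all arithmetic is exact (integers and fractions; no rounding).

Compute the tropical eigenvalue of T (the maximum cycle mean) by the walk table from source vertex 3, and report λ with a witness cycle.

q=0: [-∞, -∞, -∞, 0, -∞]
q=1: [-∞, -5, 6, -∞, -∞]
q=2: [5, 10, 0, 12, -∞]
q=3: [-1, 12, 18, 6, -1]
q=4: [17, 22, 12, 24, -7]
q=5: [11, 24, 30, 18, 11]
Optimal cycle mean attained by: cycle 2->3->2, total 6 + 6, length 2.
Answer: λ = 6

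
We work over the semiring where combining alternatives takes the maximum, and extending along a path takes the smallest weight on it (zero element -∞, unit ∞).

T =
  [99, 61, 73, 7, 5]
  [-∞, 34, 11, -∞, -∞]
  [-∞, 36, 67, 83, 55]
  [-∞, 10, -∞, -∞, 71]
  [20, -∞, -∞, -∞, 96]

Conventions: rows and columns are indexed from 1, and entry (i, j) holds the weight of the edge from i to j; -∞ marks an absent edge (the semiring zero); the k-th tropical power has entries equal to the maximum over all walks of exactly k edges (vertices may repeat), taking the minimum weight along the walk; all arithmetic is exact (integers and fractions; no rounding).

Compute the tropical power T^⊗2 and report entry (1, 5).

T^⊗2:
  [99, 61, 73, 73, 55]
  [-∞, 34, 11, 11, 11]
  [20, 36, 67, 67, 71]
  [20, 10, 10, -∞, 71]
  [20, 20, 20, 7, 96]
Key observation: the optimum is the walk 1->3->5, with weight 73 min 55 = 55.
Optimal value attained by: walk 1->3->5.
Answer: (T^⊗2)[1][5] = 55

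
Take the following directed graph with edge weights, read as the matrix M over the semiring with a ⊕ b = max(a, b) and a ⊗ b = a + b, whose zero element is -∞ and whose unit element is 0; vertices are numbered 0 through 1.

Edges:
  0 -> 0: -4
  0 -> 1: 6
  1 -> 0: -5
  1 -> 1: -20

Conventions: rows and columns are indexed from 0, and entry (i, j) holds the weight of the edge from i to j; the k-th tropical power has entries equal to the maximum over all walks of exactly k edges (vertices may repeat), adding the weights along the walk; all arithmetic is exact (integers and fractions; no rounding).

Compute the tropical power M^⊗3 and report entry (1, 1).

M^⊗2:
  [1, 2]
  [-9, 1]
M^⊗3:
  [-3, 7]
  [-4, -3]
Key observation: the optimum is the walk 1->0->0->1, with weight (-5) + (-4) + 6 = -3.
Optimal value attained by: walk 1->0->0->1.
Answer: (M^⊗3)[1][1] = -3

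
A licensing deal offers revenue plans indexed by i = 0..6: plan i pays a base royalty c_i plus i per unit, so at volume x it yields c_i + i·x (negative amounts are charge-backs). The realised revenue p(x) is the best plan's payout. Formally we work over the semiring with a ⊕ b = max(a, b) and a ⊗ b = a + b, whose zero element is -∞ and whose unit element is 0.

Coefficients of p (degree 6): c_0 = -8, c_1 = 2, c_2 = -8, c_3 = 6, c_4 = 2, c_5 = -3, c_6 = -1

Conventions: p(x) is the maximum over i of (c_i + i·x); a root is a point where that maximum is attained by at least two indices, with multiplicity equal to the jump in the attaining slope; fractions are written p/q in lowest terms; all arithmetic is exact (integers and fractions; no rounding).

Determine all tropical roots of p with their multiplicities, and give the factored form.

hull edge (i=0, c=-8) to (i=1, c=2): slope 10, span 1
hull edge (i=1, c=2) to (i=3, c=6): slope 2, span 2
hull edge (i=3, c=6) to (i=6, c=-1): slope -7/3, span 3
Factored form: p(x) = -1 ⊗ (x ⊕ (-10)) ⊗ (x ⊕ (-2)) ⊗ (x ⊕ (-2)) ⊗ (x ⊕ 7/3) ⊗ (x ⊕ 7/3) ⊗ (x ⊕ 7/3)
Answer: roots = -10 (mult 1), -2 (mult 2), 7/3 (mult 3)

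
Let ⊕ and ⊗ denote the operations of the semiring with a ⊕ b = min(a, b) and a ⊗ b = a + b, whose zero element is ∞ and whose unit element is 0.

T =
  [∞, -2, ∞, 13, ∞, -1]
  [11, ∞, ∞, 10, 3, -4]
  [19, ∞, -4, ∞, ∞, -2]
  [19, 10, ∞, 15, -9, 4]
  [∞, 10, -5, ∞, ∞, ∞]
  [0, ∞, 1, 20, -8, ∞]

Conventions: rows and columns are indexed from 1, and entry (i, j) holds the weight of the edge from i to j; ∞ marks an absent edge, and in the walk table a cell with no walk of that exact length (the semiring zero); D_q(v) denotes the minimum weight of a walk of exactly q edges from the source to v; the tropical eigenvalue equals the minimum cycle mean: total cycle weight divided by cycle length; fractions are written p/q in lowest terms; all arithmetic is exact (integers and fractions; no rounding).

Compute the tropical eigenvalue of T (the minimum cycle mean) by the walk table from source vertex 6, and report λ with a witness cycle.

q=0: [∞, ∞, ∞, ∞, ∞, 0]
q=1: [0, ∞, 1, 20, -8, ∞]
q=2: [20, -2, -13, 13, 11, -1]
q=3: [-1, 18, -17, 8, -9, -15]
q=4: [-15, -3, -21, 5, -23, -19]
q=5: [-19, -17, -28, -2, -27, -23]
q=6: [-23, -21, -32, -7, -31, -30]
Optimal cycle mean attained by: cycle 3->6->5->3, total (-2) + (-8) + (-5), length 3.
Answer: λ = -5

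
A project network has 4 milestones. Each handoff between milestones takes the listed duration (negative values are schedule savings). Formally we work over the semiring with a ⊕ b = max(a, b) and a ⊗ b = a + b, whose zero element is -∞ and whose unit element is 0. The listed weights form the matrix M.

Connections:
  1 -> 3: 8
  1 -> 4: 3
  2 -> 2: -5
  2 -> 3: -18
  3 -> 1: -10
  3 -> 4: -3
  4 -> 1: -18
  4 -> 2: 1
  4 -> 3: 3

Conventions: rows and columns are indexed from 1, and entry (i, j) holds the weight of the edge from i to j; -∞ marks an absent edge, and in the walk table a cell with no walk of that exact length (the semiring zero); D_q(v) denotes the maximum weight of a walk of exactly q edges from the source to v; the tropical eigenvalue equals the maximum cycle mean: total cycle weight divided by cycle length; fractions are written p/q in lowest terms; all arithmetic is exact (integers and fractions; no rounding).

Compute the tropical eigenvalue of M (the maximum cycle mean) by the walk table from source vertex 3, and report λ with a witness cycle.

q=0: [-∞, -∞, 0, -∞]
q=1: [-10, -∞, -∞, -3]
q=2: [-21, -2, 0, -7]
q=3: [-10, -6, -4, -3]
q=4: [-14, -2, 0, -7]
Optimal cycle mean attained by: cycle 3->4->3, total (-3) + 3, length 2.
Answer: λ = 0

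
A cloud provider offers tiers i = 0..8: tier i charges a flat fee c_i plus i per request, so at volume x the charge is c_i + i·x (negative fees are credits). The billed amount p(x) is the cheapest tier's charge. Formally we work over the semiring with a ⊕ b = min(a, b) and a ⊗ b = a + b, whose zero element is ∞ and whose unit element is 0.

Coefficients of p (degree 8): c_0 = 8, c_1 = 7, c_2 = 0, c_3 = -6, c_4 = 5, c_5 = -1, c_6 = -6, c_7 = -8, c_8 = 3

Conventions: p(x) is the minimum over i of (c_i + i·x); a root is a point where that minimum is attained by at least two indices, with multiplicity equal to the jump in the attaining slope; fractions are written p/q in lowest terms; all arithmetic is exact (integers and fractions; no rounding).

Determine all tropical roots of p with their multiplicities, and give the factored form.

hull edge (i=0, c=8) to (i=3, c=-6): slope -14/3, span 3
hull edge (i=3, c=-6) to (i=7, c=-8): slope -1/2, span 4
hull edge (i=7, c=-8) to (i=8, c=3): slope 11, span 1
Factored form: p(x) = 3 ⊗ (x ⊕ (-11)) ⊗ (x ⊕ 1/2) ⊗ (x ⊕ 1/2) ⊗ (x ⊕ 1/2) ⊗ (x ⊕ 1/2) ⊗ (x ⊕ 14/3) ⊗ (x ⊕ 14/3) ⊗ (x ⊕ 14/3)
Answer: roots = -11 (mult 1), 1/2 (mult 4), 14/3 (mult 3)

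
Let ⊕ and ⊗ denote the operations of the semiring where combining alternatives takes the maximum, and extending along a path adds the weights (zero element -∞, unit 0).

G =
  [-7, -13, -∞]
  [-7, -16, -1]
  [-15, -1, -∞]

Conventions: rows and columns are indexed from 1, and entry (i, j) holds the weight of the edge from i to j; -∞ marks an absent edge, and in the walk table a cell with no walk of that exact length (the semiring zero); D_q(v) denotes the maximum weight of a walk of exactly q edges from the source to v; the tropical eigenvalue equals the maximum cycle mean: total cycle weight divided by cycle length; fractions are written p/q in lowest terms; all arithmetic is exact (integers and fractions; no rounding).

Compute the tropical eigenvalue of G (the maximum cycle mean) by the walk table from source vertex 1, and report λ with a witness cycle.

q=0: [0, -∞, -∞]
q=1: [-7, -13, -∞]
q=2: [-14, -20, -14]
q=3: [-21, -15, -21]
Optimal cycle mean attained by: cycle 2->3->2, total (-1) + (-1), length 2.
Answer: λ = -1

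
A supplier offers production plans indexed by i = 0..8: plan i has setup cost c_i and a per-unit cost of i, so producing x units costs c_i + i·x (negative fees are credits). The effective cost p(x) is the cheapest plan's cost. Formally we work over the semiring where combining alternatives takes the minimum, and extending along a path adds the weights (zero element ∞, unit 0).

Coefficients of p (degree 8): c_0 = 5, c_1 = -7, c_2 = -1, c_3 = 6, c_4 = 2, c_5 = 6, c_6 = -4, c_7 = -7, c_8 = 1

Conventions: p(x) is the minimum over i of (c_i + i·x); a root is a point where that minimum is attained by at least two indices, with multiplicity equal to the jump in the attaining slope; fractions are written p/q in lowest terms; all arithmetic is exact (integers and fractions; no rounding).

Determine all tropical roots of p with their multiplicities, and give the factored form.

hull edge (i=0, c=5) to (i=1, c=-7): slope -12, span 1
hull edge (i=1, c=-7) to (i=7, c=-7): slope 0, span 6
hull edge (i=7, c=-7) to (i=8, c=1): slope 8, span 1
Factored form: p(x) = 1 ⊗ (x ⊕ (-8)) ⊗ (x ⊕ 0) ⊗ (x ⊕ 0) ⊗ (x ⊕ 0) ⊗ (x ⊕ 0) ⊗ (x ⊕ 0) ⊗ (x ⊕ 0) ⊗ (x ⊕ 12)
Answer: roots = -8 (mult 1), 0 (mult 6), 12 (mult 1)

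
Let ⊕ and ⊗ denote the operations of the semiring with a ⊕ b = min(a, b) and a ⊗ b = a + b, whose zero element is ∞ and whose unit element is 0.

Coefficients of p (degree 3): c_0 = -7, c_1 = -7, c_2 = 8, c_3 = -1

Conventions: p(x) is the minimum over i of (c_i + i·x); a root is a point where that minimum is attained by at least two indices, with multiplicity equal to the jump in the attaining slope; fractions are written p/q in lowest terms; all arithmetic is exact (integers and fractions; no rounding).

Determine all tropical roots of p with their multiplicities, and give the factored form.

hull edge (i=0, c=-7) to (i=1, c=-7): slope 0, span 1
hull edge (i=1, c=-7) to (i=3, c=-1): slope 3, span 2
Factored form: p(x) = -1 ⊗ (x ⊕ (-3)) ⊗ (x ⊕ (-3)) ⊗ (x ⊕ 0)
Answer: roots = -3 (mult 2), 0 (mult 1)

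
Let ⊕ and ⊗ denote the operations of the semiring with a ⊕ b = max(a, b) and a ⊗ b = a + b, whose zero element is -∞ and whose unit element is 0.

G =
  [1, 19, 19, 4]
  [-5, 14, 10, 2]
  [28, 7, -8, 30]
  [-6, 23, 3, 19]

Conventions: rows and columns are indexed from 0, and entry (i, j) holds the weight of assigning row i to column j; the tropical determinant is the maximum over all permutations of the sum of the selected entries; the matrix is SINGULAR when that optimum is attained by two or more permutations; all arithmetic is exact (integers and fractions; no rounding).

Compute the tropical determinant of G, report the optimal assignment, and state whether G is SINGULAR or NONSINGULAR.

σ = (0, 1, 2, 3): 1 + 14 + (-8) + 19 = 26
σ = (0, 1, 3, 2): 1 + 14 + 30 + 3 = 48
σ = (0, 2, 1, 3): 1 + 10 + 7 + 19 = 37
σ = (0, 2, 3, 1): 1 + 10 + 30 + 23 = 64
σ = (0, 3, 1, 2): 1 + 2 + 7 + 3 = 13
σ = (0, 3, 2, 1): 1 + 2 + (-8) + 23 = 18
σ = (1, 0, 2, 3): 19 + (-5) + (-8) + 19 = 25
σ = (1, 0, 3, 2): 19 + (-5) + 30 + 3 = 47
σ = (1, 2, 0, 3): 19 + 10 + 28 + 19 = 76
σ = (1, 2, 3, 0): 19 + 10 + 30 + (-6) = 53
σ = (1, 3, 0, 2): 19 + 2 + 28 + 3 = 52
σ = (1, 3, 2, 0): 19 + 2 + (-8) + (-6) = 7
σ = (2, 0, 1, 3): 19 + (-5) + 7 + 19 = 40
σ = (2, 0, 3, 1): 19 + (-5) + 30 + 23 = 67
σ = (2, 1, 0, 3): 19 + 14 + 28 + 19 = 80
σ = (2, 1, 3, 0): 19 + 14 + 30 + (-6) = 57
σ = (2, 3, 0, 1): 19 + 2 + 28 + 23 = 72
σ = (2, 3, 1, 0): 19 + 2 + 7 + (-6) = 22
σ = (3, 0, 1, 2): 4 + (-5) + 7 + 3 = 9
σ = (3, 0, 2, 1): 4 + (-5) + (-8) + 23 = 14
σ = (3, 1, 0, 2): 4 + 14 + 28 + 3 = 49
σ = (3, 1, 2, 0): 4 + 14 + (-8) + (-6) = 4
σ = (3, 2, 0, 1): 4 + 10 + 28 + 23 = 65
σ = (3, 2, 1, 0): 4 + 10 + 7 + (-6) = 15
Optimal value attained by: σ = (2, 1, 0, 3).
Answer: det⊕(G) = 80; verdict: NONSINGULAR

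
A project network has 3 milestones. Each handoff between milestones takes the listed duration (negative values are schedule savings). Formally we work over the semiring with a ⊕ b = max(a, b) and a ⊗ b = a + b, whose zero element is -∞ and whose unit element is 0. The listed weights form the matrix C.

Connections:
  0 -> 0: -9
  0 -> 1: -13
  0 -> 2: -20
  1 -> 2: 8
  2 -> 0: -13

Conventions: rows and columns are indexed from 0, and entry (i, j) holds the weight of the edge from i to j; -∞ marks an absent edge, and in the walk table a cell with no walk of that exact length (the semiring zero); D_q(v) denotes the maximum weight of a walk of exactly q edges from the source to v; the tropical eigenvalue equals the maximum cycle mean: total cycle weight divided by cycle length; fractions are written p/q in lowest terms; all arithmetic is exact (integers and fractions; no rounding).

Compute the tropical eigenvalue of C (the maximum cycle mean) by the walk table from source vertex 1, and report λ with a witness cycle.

q=0: [-∞, 0, -∞]
q=1: [-∞, -∞, 8]
q=2: [-5, -∞, -∞]
q=3: [-14, -18, -25]
Optimal cycle mean attained by: cycle 0->1->2->0, total (-13) + 8 + (-13), length 3.
Answer: λ = -6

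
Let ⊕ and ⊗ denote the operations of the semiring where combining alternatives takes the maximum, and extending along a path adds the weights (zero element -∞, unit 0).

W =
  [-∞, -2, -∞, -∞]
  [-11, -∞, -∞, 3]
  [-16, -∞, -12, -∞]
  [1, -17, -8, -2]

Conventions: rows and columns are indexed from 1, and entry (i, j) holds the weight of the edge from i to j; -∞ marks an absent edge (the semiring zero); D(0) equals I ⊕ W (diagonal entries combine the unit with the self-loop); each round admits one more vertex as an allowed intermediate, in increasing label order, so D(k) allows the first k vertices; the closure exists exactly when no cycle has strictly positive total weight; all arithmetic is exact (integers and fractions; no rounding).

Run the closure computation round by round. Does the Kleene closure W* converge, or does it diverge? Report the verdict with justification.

D(0):
  [0, -2, -∞, -∞]
  [-11, 0, -∞, 3]
  [-16, -∞, 0, -∞]
  [1, -17, -8, 0]
D(1):
  [0, -2, -∞, -∞]
  [-11, 0, -∞, 3]
  [-16, -18, 0, -∞]
  [1, -1, -8, 0]
Detection: at round 2, diagonal entry (4, 4) turns strictly positive.
Key observation: the cycle 4->1->2->4 has total weight 1 + (-2) + 3, which is strictly positive.
Answer: DIVERGES — positive cycle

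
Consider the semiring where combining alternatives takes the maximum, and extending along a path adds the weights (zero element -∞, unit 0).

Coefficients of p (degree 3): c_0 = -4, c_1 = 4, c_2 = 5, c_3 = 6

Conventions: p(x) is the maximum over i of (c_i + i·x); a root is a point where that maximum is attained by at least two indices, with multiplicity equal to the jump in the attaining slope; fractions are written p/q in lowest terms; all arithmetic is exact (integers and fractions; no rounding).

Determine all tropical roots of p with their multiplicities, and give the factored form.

hull edge (i=0, c=-4) to (i=1, c=4): slope 8, span 1
hull edge (i=1, c=4) to (i=3, c=6): slope 1, span 2
Factored form: p(x) = 6 ⊗ (x ⊕ (-8)) ⊗ (x ⊕ (-1)) ⊗ (x ⊕ (-1))
Answer: roots = -8 (mult 1), -1 (mult 2)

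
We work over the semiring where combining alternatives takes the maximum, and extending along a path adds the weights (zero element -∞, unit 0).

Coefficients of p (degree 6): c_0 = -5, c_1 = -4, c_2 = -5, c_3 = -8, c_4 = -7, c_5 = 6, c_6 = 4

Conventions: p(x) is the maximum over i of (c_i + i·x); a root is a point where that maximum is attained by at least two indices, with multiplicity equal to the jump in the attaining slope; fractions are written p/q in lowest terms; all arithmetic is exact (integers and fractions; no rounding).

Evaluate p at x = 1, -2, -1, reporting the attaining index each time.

p(1) = max(-5+0·1=-5, -4+1·1=-3, -5+2·1=-3, -8+3·1=-5, -7+4·1=-3, 6+5·1=11, 4+6·1=10) = 11 (attained by i=5)
p(-2) = max(-5+0·(-2)=-5, -4+1·(-2)=-6, -5+2·(-2)=-9, -8+3·(-2)=-14, -7+4·(-2)=-15, 6+5·(-2)=-4, 4+6·(-2)=-8) = -4 (attained by i=5)
p(-1) = max(-5+0·(-1)=-5, -4+1·(-1)=-5, -5+2·(-1)=-7, -8+3·(-1)=-11, -7+4·(-1)=-11, 6+5·(-1)=1, 4+6·(-1)=-2) = 1 (attained by i=5)
Answer: p(1) = 11; p(-2) = -4; p(-1) = 1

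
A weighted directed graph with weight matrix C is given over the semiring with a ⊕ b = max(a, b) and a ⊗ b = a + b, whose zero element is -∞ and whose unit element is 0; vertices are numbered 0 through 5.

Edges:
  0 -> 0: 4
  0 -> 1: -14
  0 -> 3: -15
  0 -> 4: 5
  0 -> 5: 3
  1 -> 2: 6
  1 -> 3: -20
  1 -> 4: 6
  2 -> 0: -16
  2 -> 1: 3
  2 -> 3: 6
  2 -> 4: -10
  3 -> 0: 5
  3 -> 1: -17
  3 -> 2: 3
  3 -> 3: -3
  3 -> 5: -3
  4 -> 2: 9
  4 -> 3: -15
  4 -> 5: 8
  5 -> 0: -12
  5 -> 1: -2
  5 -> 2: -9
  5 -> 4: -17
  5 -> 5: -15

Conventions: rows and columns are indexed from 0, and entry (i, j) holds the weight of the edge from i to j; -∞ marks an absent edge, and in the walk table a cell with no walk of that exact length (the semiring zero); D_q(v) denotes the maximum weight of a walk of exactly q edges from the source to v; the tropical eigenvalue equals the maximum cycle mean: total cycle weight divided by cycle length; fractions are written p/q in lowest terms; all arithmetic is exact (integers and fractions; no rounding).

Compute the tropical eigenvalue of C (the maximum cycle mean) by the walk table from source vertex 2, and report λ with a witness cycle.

q=0: [-∞, -∞, 0, -∞, -∞, -∞]
q=1: [-16, 3, -∞, 6, -10, -∞]
q=2: [11, -11, 9, 3, 9, 3]
q=3: [15, 12, 18, 15, 16, 17]
q=4: [20, 21, 25, 24, 20, 24]
q=5: [29, 28, 29, 31, 27, 28]
q=6: [36, 32, 36, 35, 34, 35]
Optimal cycle mean attained by: cycle 0->4->2->3->0, total 5 + 9 + 6 + 5, length 4.
Answer: λ = 25/4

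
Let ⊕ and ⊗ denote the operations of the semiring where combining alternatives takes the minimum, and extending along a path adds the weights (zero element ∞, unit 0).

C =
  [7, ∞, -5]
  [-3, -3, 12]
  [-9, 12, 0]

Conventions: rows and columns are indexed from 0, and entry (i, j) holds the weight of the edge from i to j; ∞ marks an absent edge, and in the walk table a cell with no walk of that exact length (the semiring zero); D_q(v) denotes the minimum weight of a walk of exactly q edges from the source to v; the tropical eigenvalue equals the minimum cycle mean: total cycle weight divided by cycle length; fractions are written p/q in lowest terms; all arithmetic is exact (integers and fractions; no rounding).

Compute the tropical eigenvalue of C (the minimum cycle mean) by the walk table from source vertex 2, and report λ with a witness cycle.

q=0: [∞, ∞, 0]
q=1: [-9, 12, 0]
q=2: [-9, 9, -14]
q=3: [-23, -2, -14]
Optimal cycle mean attained by: cycle 0->2->0, total (-5) + (-9), length 2.
Answer: λ = -7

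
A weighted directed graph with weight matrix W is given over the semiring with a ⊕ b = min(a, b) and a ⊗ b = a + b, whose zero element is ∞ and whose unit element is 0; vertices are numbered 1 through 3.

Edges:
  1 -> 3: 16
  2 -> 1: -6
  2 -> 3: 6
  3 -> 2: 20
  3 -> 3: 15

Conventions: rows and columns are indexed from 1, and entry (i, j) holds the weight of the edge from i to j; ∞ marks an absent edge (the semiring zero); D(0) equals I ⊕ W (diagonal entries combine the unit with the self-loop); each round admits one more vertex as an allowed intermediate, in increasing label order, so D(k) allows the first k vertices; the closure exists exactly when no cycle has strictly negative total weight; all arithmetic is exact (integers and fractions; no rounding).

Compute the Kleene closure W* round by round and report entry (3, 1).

D(0):
  [0, ∞, 16]
  [-6, 0, 6]
  [∞, 20, 0]
D(1):
  [0, ∞, 16]
  [-6, 0, 6]
  [∞, 20, 0]
D(2):
  [0, ∞, 16]
  [-6, 0, 6]
  [14, 20, 0]
D(3):
  [0, 36, 16]
  [-6, 0, 6]
  [14, 20, 0]
Answer: W*[3][1] = 14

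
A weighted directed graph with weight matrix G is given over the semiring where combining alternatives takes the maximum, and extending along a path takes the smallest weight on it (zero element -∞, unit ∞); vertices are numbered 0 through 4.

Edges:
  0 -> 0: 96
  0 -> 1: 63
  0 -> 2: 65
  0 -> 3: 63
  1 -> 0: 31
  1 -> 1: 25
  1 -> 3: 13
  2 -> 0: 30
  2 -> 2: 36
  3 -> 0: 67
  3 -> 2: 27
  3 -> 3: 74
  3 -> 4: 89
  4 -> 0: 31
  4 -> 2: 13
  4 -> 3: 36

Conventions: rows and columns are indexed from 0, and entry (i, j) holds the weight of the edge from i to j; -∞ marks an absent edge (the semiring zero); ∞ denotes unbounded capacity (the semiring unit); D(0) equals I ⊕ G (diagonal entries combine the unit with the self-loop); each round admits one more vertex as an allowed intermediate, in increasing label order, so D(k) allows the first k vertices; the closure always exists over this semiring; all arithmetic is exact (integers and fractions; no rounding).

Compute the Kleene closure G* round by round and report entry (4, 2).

D(0):
  [∞, 63, 65, 63, -∞]
  [31, ∞, -∞, 13, -∞]
  [30, -∞, ∞, -∞, -∞]
  [67, -∞, 27, ∞, 89]
  [31, -∞, 13, 36, ∞]
D(1):
  [∞, 63, 65, 63, -∞]
  [31, ∞, 31, 31, -∞]
  [30, 30, ∞, 30, -∞]
  [67, 63, 65, ∞, 89]
  [31, 31, 31, 36, ∞]
D(2):
  [∞, 63, 65, 63, -∞]
  [31, ∞, 31, 31, -∞]
  [30, 30, ∞, 30, -∞]
  [67, 63, 65, ∞, 89]
  [31, 31, 31, 36, ∞]
D(3):
  [∞, 63, 65, 63, -∞]
  [31, ∞, 31, 31, -∞]
  [30, 30, ∞, 30, -∞]
  [67, 63, 65, ∞, 89]
  [31, 31, 31, 36, ∞]
D(4):
  [∞, 63, 65, 63, 63]
  [31, ∞, 31, 31, 31]
  [30, 30, ∞, 30, 30]
  [67, 63, 65, ∞, 89]
  [36, 36, 36, 36, ∞]
D(5):
  [∞, 63, 65, 63, 63]
  [31, ∞, 31, 31, 31]
  [30, 30, ∞, 30, 30]
  [67, 63, 65, ∞, 89]
  [36, 36, 36, 36, ∞]
Answer: G*[4][2] = 36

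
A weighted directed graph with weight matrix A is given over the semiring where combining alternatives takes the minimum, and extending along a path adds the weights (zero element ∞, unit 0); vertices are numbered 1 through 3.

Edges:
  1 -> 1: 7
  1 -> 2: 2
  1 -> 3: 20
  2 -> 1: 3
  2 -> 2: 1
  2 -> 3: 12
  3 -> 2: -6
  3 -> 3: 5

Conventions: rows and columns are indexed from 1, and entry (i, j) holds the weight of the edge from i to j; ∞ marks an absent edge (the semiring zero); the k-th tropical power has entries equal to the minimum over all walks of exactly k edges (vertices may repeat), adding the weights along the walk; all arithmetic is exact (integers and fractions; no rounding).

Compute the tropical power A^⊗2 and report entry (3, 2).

A^⊗2:
  [5, 3, 14]
  [4, 2, 13]
  [-3, -5, 6]
Key observation: the optimum is the walk 3->2->2, with weight (-6) + 1 = -5.
Optimal value attained by: walk 3->2->2.
Answer: (A^⊗2)[3][2] = -5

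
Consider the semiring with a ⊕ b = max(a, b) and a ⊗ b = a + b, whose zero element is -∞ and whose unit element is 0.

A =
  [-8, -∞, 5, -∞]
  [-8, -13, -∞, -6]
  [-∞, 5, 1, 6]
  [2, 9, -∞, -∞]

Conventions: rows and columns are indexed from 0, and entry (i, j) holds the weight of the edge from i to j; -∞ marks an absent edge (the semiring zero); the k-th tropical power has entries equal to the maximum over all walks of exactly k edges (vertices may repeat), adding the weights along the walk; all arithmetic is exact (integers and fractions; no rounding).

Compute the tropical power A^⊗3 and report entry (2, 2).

A^⊗2:
  [-16, 10, 6, 11]
  [-4, 3, -3, -19]
  [8, 15, 2, 7]
  [1, -4, 7, 3]
A^⊗3:
  [13, 20, 7, 12]
  [-5, 2, 1, 3]
  [9, 16, 13, 9]
  [5, 12, 8, 13]
Key observation: the optimum is the walk 2->3->0->2, with weight 6 + 2 + 5 = 13.
Optimal value attained by: walk 2->3->0->2.
Answer: (A^⊗3)[2][2] = 13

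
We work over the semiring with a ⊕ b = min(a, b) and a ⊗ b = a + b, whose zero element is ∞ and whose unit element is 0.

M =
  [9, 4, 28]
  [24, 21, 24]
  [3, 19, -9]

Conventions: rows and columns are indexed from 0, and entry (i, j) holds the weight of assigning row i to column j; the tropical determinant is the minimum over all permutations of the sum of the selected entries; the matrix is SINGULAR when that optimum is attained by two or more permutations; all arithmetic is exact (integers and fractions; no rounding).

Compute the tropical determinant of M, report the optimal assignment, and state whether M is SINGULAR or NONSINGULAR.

σ = (0, 1, 2): 9 + 21 + (-9) = 21
σ = (0, 2, 1): 9 + 24 + 19 = 52
σ = (1, 0, 2): 4 + 24 + (-9) = 19
σ = (1, 2, 0): 4 + 24 + 3 = 31
σ = (2, 0, 1): 28 + 24 + 19 = 71
σ = (2, 1, 0): 28 + 21 + 3 = 52
Optimal value attained by: σ = (1, 0, 2).
Answer: det⊕(M) = 19; verdict: NONSINGULAR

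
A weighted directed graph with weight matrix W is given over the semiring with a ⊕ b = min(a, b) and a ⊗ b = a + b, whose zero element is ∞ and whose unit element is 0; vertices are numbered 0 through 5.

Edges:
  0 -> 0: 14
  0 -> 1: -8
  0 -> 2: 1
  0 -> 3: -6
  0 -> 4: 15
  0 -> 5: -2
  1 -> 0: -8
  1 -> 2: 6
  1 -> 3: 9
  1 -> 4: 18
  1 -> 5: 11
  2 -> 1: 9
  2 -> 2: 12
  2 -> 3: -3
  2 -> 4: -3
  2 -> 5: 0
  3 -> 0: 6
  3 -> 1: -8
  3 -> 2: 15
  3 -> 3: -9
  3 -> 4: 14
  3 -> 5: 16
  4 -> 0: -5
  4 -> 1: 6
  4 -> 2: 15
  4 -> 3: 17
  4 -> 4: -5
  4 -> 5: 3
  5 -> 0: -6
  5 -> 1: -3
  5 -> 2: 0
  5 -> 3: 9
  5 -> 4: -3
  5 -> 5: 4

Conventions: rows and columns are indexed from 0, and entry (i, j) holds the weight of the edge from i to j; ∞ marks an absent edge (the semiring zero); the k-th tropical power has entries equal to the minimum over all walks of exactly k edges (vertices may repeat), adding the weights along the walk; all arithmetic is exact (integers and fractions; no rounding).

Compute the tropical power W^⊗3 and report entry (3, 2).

W^⊗2:
  [-16, -14, -2, -15, -5, 1]
  [5, -16, -7, -14, 3, -10]
  [-8, -11, 0, -12, -8, 0]
  [-16, -17, -2, -18, 5, 3]
  [-10, -13, -4, -11, -10, -7]
  [-11, -14, -5, -12, -8, -8]
W^⊗3:
  [-22, -24, -15, -24, -10, -18]
  [-24, -22, -10, -23, -13, -7]
  [-19, -20, -7, -21, -13, -10]
  [-25, -26, -15, -27, -5, -18]
  [-21, -19, -9, -20, -15, -12]
  [-22, -20, -10, -21, -13, -13]
Key observation: the optimum is the walk 3->1->0->2, with weight (-8) + (-8) + 1 = -15.
Optimal value attained by: walk 3->1->0->2.
Answer: (W^⊗3)[3][2] = -15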